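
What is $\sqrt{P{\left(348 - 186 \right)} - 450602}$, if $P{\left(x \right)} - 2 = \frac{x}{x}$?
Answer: $i \sqrt{450599} \approx 671.27 i$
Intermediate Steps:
$P{\left(x \right)} = 3$ ($P{\left(x \right)} = 2 + \frac{x}{x} = 2 + 1 = 3$)
$\sqrt{P{\left(348 - 186 \right)} - 450602} = \sqrt{3 - 450602} = \sqrt{-450599} = i \sqrt{450599}$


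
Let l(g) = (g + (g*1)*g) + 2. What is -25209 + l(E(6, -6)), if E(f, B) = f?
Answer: -25165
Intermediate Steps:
l(g) = 2 + g + g² (l(g) = (g + g*g) + 2 = (g + g²) + 2 = 2 + g + g²)
-25209 + l(E(6, -6)) = -25209 + (2 + 6 + 6²) = -25209 + (2 + 6 + 36) = -25209 + 44 = -25165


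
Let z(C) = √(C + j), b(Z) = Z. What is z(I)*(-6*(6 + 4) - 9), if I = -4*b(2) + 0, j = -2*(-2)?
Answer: -138*I ≈ -138.0*I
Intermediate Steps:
j = 4
I = -8 (I = -4*2 + 0 = -8 + 0 = -8)
z(C) = √(4 + C) (z(C) = √(C + 4) = √(4 + C))
z(I)*(-6*(6 + 4) - 9) = √(4 - 8)*(-6*(6 + 4) - 9) = √(-4)*(-6*10 - 9) = (2*I)*(-1*60 - 9) = (2*I)*(-60 - 9) = (2*I)*(-69) = -138*I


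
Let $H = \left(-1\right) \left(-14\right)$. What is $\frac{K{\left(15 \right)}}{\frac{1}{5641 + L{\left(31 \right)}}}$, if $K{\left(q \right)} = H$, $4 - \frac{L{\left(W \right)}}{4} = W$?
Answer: $77462$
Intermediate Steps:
$L{\left(W \right)} = 16 - 4 W$
$H = 14$
$K{\left(q \right)} = 14$
$\frac{K{\left(15 \right)}}{\frac{1}{5641 + L{\left(31 \right)}}} = \frac{14}{\frac{1}{5641 + \left(16 - 124\right)}} = \frac{14}{\frac{1}{5641 - 108}} = \frac{14}{\frac{1}{5533}} = 14 \frac{1}{\frac{1}{5533}} = 14 \cdot 5533 = 77462$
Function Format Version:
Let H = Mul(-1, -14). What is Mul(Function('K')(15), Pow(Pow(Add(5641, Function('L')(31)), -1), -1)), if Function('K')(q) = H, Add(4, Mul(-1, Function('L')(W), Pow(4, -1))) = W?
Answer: 77462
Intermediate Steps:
Function('L')(W) = Add(16, Mul(-4, W))
H = 14
Function('K')(q) = 14
Mul(Function('K')(15), Pow(Pow(Add(5641, Function('L')(31)), -1), -1)) = Mul(14, Pow(Pow(Add(5641, Add(16, Mul(-4, 31))), -1), -1)) = Mul(14, Pow(Pow(Add(5641, Add(16, -124)), -1), -1)) = Mul(14, Pow(Pow(Add(5641, -108), -1), -1)) = Mul(14, Pow(Pow(5533, -1), -1)) = Mul(14, Pow(Rational(1, 5533), -1)) = Mul(14, 5533) = 77462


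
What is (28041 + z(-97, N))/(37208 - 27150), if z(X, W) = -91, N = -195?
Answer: 13975/5029 ≈ 2.7789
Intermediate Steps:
(28041 + z(-97, N))/(37208 - 27150) = (28041 - 91)/(37208 - 27150) = 27950/10058 = 27950*(1/10058) = 13975/5029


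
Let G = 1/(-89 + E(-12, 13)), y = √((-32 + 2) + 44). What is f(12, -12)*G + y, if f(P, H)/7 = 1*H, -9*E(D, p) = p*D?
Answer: 252/215 + √14 ≈ 4.9137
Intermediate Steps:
E(D, p) = -D*p/9 (E(D, p) = -p*D/9 = -D*p/9)
f(P, H) = 7*H (f(P, H) = 7*(1*H) = 7*H)
y = √14 (y = √(-30 + 44) = √14 ≈ 3.7417)
G = -3/215 (G = 1/(-89 - ⅑*(-12)*13) = 1/(-89 + 52/3) = 1/(-215/3) = -3/215 ≈ -0.013953)
f(12, -12)*G + y = (7*(-12))*(-3/215) + √14 = -84*(-3/215) + √14 = 252/215 + √14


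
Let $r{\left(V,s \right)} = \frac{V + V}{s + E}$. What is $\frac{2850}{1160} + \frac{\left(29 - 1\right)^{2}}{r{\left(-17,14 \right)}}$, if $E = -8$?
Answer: $- \frac{267987}{1972} \approx -135.9$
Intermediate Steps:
$r{\left(V,s \right)} = \frac{2 V}{-8 + s}$ ($r{\left(V,s \right)} = \frac{V + V}{s - 8} = \frac{2 V}{-8 + s}$)
$\frac{2850}{1160} + \frac{\left(29 - 1\right)^{2}}{r{\left(-17,14 \right)}} = \frac{2850}{1160} + \frac{\left(29 - 1\right)^{2}}{2 \left(-17\right) \frac{1}{-8 + 14}} = 2850 \cdot \frac{1}{1160} + \frac{28^{2}}{2 \left(-17\right) \frac{1}{6}} = \frac{285}{116} + \frac{784}{2 \left(-17\right) \frac{1}{6}} = \frac{285}{116} + \frac{784}{- \frac{17}{3}} = \frac{285}{116} + 784 \left(- \frac{3}{17}\right) = \frac{285}{116} - \frac{2352}{17} = - \frac{267987}{1972}$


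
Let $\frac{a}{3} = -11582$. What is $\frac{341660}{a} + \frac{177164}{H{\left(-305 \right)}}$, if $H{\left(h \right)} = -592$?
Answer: $- \frac{794750383}{2571204} \approx -309.1$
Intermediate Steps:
$a = -34746$ ($a = 3 \left(-11582\right) = -34746$)
$\frac{341660}{a} + \frac{177164}{H{\left(-305 \right)}} = \frac{341660}{-34746} + \frac{177164}{-592} = 341660 \left(- \frac{1}{34746}\right) + 177164 \left(- \frac{1}{592}\right) = - \frac{170830}{17373} - \frac{44291}{148} = - \frac{794750383}{2571204}$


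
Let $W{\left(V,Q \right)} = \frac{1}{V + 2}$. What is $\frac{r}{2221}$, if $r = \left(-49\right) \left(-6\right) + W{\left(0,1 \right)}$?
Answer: $\frac{589}{4442} \approx 0.1326$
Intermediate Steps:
$W{\left(V,Q \right)} = \frac{1}{2 + V}$
$r = \frac{589}{2}$ ($r = \left(-49\right) \left(-6\right) + \frac{1}{2 + 0} = 294 + \frac{1}{2} = \frac{589}{2} \approx 294.5$)
$\frac{r}{2221} = \frac{589}{2 \cdot 2221} = \frac{589}{2} \cdot \frac{1}{2221} = \frac{589}{4442}$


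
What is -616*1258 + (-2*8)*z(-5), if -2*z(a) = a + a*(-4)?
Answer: -774808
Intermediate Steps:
z(a) = 3*a/2 (z(a) = -(a + a*(-4))/2 = -(a - 4*a)/2 = -(-3)*a/2 = 3*a/2)
-616*1258 + (-2*8)*z(-5) = -616*1258 + (-2*8)*((3/2)*(-5)) = -774928 - 16*(-15/2) = -774928 + 120 = -774808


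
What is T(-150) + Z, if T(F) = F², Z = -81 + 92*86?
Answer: 30331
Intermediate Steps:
Z = 7831 (Z = -81 + 7912 = 7831)
T(-150) + Z = (-150)² + 7831 = 22500 + 7831 = 30331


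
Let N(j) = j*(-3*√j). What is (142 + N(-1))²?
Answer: 20155 + 852*I ≈ 20155.0 + 852.0*I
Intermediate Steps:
N(j) = -3*j^(3/2)
(142 + N(-1))² = (142 - (-3)*I)² = (142 + 3*I)²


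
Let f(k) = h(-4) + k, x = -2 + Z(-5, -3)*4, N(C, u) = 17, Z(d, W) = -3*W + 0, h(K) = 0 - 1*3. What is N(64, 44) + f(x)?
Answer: 48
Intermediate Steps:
h(K) = -3 (h(K) = 0 - 3 = -3)
Z(d, W) = -3*W
x = 34 (x = -2 - 3*(-3)*4 = -2 + 9*4 = -2 + 36 = 34)
f(k) = -3 + k
N(64, 44) + f(x) = 17 + (-3 + 34) = 17 + 31 = 48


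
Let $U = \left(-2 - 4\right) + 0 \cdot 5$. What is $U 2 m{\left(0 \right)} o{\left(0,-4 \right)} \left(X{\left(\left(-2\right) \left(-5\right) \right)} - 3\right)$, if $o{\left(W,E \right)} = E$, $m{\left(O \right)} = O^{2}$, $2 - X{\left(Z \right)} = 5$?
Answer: $0$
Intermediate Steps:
$X{\left(Z \right)} = -3$ ($X{\left(Z \right)} = 2 - 5 = -3$)
$U = -6$ ($U = \left(-2 - 4\right) + 0 = -6 + 0 = -6$)
$U 2 m{\left(0 \right)} o{\left(0,-4 \right)} \left(X{\left(\left(-2\right) \left(-5\right) \right)} - 3\right) = \left(-6\right) 2 \cdot 0^{2} \left(-4\right) \left(-3 - 3\right) = \left(-12\right) 0 \left(-4\right) \left(-3 - 3\right) = 0 \left(-4\right) \left(-6\right) = 0 \left(-6\right) = 0$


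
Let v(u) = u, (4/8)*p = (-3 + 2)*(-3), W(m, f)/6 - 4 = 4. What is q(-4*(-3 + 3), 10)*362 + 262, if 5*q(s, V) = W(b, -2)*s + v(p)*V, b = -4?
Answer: 4606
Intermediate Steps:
W(m, f) = 48 (W(m, f) = 24 + 6*4 = 24 + 24 = 48)
p = 6 (p = 2*((-3 + 2)*(-3)) = 2*(-1*(-3)) = 2*3 = 6)
q(s, V) = 6*V/5 + 48*s/5 (q(s, V) = (48*s + 6*V)/5 = (6*V + 48*s)/5 = 6*V/5 + 48*s/5)
q(-4*(-3 + 3), 10)*362 + 262 = ((6/5)*10 + 48*(-4*(-3 + 3))/5)*362 + 262 = (12 + 48*(-4*0)/5)*362 + 262 = (12 + (48/5)*0)*362 + 262 = (12 + 0)*362 + 262 = 12*362 + 262 = 4344 + 262 = 4606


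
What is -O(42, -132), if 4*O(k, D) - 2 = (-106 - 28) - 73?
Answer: 205/4 ≈ 51.250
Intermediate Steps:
O(k, D) = -205/4 (O(k, D) = ½ + ((-106 - 28) - 73)/4 = ½ + (-134 - 73)/4 = ½ + (¼)*(-207) = ½ - 207/4 = -205/4)
-O(42, -132) = -1*(-205/4) = 205/4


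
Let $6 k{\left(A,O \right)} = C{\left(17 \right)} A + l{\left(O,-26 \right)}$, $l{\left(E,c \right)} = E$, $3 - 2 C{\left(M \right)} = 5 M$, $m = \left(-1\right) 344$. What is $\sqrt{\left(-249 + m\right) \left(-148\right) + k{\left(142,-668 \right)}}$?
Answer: $\frac{\sqrt{780141}}{3} \approx 294.42$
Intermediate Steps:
$m = -344$
$C{\left(M \right)} = \frac{3}{2} - \frac{5 M}{2}$
$k{\left(A,O \right)} = - \frac{41 A}{6} + \frac{O}{6}$ ($k{\left(A,O \right)} = \frac{\left(\frac{3}{2} - \frac{85}{2}\right) A + O}{6} = \frac{- 41 A + O}{6} = \frac{O - 41 A}{6} = - \frac{41 A}{6} + \frac{O}{6}$)
$\sqrt{\left(-249 + m\right) \left(-148\right) + k{\left(142,-668 \right)}} = \sqrt{\left(-249 - 344\right) \left(-148\right) + \left(\left(- \frac{41}{6}\right) 142 + \frac{1}{6} \left(-668\right)\right)} = \sqrt{\left(-593\right) \left(-148\right) - \frac{3245}{3}} = \sqrt{87764 - \frac{3245}{3}} = \sqrt{\frac{260047}{3}} = \frac{\sqrt{780141}}{3}$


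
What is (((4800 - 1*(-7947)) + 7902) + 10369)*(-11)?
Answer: -341198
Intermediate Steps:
(((4800 - 1*(-7947)) + 7902) + 10369)*(-11) = (((4800 + 7947) + 7902) + 10369)*(-11) = ((12747 + 7902) + 10369)*(-11) = (20649 + 10369)*(-11) = 31018*(-11) = -341198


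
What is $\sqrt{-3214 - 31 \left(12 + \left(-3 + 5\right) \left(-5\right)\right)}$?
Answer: $6 i \sqrt{91} \approx 57.236 i$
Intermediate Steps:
$\sqrt{-3214 - 31 \left(12 + \left(-3 + 5\right) \left(-5\right)\right)} = \sqrt{-3214 - 31 \left(12 + 2 \left(-5\right)\right)} = \sqrt{-3214 - 31 \left(12 - 10\right)} = \sqrt{-3214 - 62} = \sqrt{-3276} = 6 i \sqrt{91}$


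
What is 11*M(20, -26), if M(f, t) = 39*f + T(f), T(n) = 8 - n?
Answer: 8448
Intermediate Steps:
M(f, t) = 8 + 38*f (M(f, t) = 39*f + (8 - f) = 8 + 38*f)
11*M(20, -26) = 11*(8 + 38*20) = 11*(8 + 760) = 11*768 = 8448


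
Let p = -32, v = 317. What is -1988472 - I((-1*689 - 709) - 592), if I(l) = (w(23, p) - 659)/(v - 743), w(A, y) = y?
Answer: -847089763/426 ≈ -1.9885e+6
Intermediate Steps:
I(l) = 691/426 (I(l) = (-32 - 659)/(317 - 743) = -691/(-426) = -691*(-1/426) = 691/426)
-1988472 - I((-1*689 - 709) - 592) = -1988472 - 1*691/426 = -1988472 - 691/426 = -847089763/426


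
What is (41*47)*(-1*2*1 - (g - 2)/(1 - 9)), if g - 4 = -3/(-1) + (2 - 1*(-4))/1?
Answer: -9635/8 ≈ -1204.4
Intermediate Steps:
g = 13 (g = 4 + (-3/(-1) + (2 - 1*(-4))/1) = 4 + (-3*(-1) + (2 + 4)*1) = 4 + (3 + 6*1) = 4 + (3 + 6) = 4 + 9 = 13)
(41*47)*(-1*2*1 - (g - 2)/(1 - 9)) = (41*47)*(-1*2*1 - (13 - 2)/(1 - 9)) = 1927*(-2*1 - 11/(-8)) = 1927*(-2 - 11*(-1)/8) = 1927*(-2 - 1*(-11/8)) = 1927*(-2 + 11/8) = 1927*(-5/8) = -9635/8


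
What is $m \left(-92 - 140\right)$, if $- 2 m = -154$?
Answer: $-17864$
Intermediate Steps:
$m = 77$ ($m = \left(- \frac{1}{2}\right) \left(-154\right) = 77$)
$m \left(-92 - 140\right) = 77 \left(-92 - 140\right) = 77 \left(-232\right) = -17864$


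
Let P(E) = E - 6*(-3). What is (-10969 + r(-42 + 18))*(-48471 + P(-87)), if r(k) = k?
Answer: 533600220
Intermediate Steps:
P(E) = 18 + E (P(E) = E + 18 = 18 + E)
(-10969 + r(-42 + 18))*(-48471 + P(-87)) = (-10969 + (-42 + 18))*(-48471 + (18 - 87)) = (-10969 - 24)*(-48471 - 69) = -10993*(-48540) = 533600220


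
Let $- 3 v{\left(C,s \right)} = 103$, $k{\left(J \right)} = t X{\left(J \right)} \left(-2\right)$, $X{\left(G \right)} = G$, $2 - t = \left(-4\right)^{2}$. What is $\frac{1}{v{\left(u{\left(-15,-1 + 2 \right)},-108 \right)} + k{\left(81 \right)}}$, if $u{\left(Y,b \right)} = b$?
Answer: $\frac{3}{6701} \approx 0.00044769$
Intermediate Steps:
$t = -14$ ($t = 2 - \left(-4\right)^{2} = 2 - 16 = -14$)
$k{\left(J \right)} = 28 J$ ($k{\left(J \right)} = - 14 J \left(-2\right) = 28 J$)
$v{\left(C,s \right)} = - \frac{103}{3}$ ($v{\left(C,s \right)} = \left(- \frac{1}{3}\right) 103 = - \frac{103}{3}$)
$\frac{1}{v{\left(u{\left(-15,-1 + 2 \right)},-108 \right)} + k{\left(81 \right)}} = \frac{1}{- \frac{103}{3} + 28 \cdot 81} = \frac{1}{- \frac{103}{3} + 2268} = \frac{1}{\frac{6701}{3}} = \frac{3}{6701}$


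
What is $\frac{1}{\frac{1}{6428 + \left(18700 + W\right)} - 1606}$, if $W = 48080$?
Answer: $- \frac{73208}{117572047} \approx -0.00062266$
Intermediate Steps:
$\frac{1}{\frac{1}{6428 + \left(18700 + W\right)} - 1606} = \frac{1}{\frac{1}{6428 + \left(18700 + 48080\right)} - 1606} = \frac{1}{\frac{1}{6428 + 66780} - 1606} = \frac{1}{\frac{1}{73208} - 1606} = \frac{1}{- \frac{117572047}{73208}} = - \frac{73208}{117572047}$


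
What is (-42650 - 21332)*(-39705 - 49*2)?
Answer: 2546675546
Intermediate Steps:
(-42650 - 21332)*(-39705 - 49*2) = -63982*(-39705 - 98) = -63982*(-39803) = 2546675546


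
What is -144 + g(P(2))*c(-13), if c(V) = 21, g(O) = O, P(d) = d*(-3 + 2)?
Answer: -186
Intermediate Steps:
P(d) = -d (P(d) = d*(-1) = -d)
-144 + g(P(2))*c(-13) = -144 - 1*2*21 = -144 - 2*21 = -144 - 42 = -186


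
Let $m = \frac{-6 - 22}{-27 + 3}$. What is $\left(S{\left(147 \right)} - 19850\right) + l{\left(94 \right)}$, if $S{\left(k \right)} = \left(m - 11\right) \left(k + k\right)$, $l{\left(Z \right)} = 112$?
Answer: $-22629$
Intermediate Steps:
$m = \frac{7}{6}$ ($m = - \frac{28}{-24} = \left(-28\right) \left(- \frac{1}{24}\right) = \frac{7}{6} \approx 1.1667$)
$S{\left(k \right)} = - \frac{59 k}{3}$ ($S{\left(k \right)} = \left(\frac{7}{6} - 11\right) \left(k + k\right) = - \frac{59 \cdot 2 k}{6} = - \frac{59 k}{3}$)
$\left(S{\left(147 \right)} - 19850\right) + l{\left(94 \right)} = \left(\left(- \frac{59}{3}\right) 147 - 19850\right) + 112 = \left(-2891 - 19850\right) + 112 = -22741 + 112 = -22629$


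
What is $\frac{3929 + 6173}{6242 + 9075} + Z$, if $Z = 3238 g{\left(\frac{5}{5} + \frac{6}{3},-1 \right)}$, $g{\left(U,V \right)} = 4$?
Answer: $\frac{198395886}{15317} \approx 12953.0$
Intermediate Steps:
$Z = 12952$ ($Z = 3238 \cdot 4 = 12952$)
$\frac{3929 + 6173}{6242 + 9075} + Z = \frac{3929 + 6173}{6242 + 9075} + 12952 = \frac{10102}{15317} + 12952 = \frac{198395886}{15317}$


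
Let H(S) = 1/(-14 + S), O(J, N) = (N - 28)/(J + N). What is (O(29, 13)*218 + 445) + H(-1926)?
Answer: 4985793/13580 ≈ 367.14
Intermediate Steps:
O(J, N) = (-28 + N)/(J + N)
(O(29, 13)*218 + 445) + H(-1926) = (((-28 + 13)/(29 + 13))*218 + 445) + 1/(-14 - 1926) = ((-15/42)*218 + 445) + 1/(-1940) = (((1/42)*(-15))*218 + 445) - 1/1940 = (-5/14*218 + 445) - 1/1940 = (-545/7 + 445) - 1/1940 = 2570/7 - 1/1940 = 4985793/13580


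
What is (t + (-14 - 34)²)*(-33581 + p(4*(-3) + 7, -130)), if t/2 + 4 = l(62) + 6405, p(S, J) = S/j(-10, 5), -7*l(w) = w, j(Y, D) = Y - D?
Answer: -3546722852/7 ≈ -5.0667e+8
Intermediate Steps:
l(w) = -w/7
p(S, J) = -S/15 (p(S, J) = S/(-10 - 1*5) = S/(-10 - 5) = S/(-15) = S*(-1/15) = -S/15)
t = 89490/7 (t = -8 + 2*(-⅐*62 + 6405) = -8 + 2*(-62/7 + 6405) = -8 + 2*(44773/7) = -8 + 89546/7 = 89490/7 ≈ 12784.)
(t + (-14 - 34)²)*(-33581 + p(4*(-3) + 7, -130)) = (89490/7 + (-14 - 34)²)*(-33581 - (4*(-3) + 7)/15) = (89490/7 + (-48)²)*(-33581 - (-12 + 7)/15) = (89490/7 + 2304)*(-33581 - 1/15*(-5)) = 105618*(-33581 + ⅓)/7 = (105618/7)*(-100742/3) = -3546722852/7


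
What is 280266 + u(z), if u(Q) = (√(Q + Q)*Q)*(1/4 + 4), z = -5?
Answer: 280266 - 85*I*√10/4 ≈ 2.8027e+5 - 67.198*I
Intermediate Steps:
u(Q) = 17*√2*Q^(3/2)/4 (u(Q) = (√(2*Q)*Q)*(¼ + 4) = ((√2*√Q)*Q)*(17/4) = (√2*Q^(3/2))*(17/4) = 17*√2*Q^(3/2)/4)
280266 + u(z) = 280266 + 17*√2*(-5)^(3/2)/4 = 280266 + 17*√2*(-5*I*√5)/4 = 280266 - 85*I*√10/4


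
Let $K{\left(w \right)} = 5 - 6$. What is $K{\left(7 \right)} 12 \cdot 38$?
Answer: $-456$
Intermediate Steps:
$K{\left(w \right)} = -1$ ($K{\left(w \right)} = 5 - 6 = -1$)
$K{\left(7 \right)} 12 \cdot 38 = \left(-1\right) 12 \cdot 38 = \left(-12\right) 38 = -456$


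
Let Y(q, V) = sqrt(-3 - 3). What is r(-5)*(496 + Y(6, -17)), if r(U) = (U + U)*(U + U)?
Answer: 49600 + 100*I*sqrt(6) ≈ 49600.0 + 244.95*I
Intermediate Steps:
r(U) = 4*U**2 (r(U) = (2*U)*(2*U) = 4*U**2)
Y(q, V) = I*sqrt(6) (Y(q, V) = sqrt(-6) = I*sqrt(6))
r(-5)*(496 + Y(6, -17)) = (4*(-5)**2)*(496 + I*sqrt(6)) = (4*25)*(496 + I*sqrt(6)) = 100*(496 + I*sqrt(6)) = 49600 + 100*I*sqrt(6)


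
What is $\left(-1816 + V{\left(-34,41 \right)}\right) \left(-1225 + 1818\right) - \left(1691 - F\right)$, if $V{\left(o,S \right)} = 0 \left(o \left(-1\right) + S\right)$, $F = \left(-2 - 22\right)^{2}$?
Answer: $-1078003$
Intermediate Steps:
$F = 576$ ($F = \left(-24\right)^{2} = 576$)
$V{\left(o,S \right)} = 0$ ($V{\left(o,S \right)} = 0 \left(- o + S\right) = 0 \left(S - o\right) = 0$)
$\left(-1816 + V{\left(-34,41 \right)}\right) \left(-1225 + 1818\right) - \left(1691 - F\right) = \left(-1816 + 0\right) \left(-1225 + 1818\right) - \left(1691 - 576\right) = \left(-1816\right) 593 - \left(1691 - 576\right) = -1076888 - 1115 = -1078003$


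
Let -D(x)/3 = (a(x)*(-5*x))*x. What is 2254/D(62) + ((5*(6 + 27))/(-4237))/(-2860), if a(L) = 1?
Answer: 124195819/3175970460 ≈ 0.039105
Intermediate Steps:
D(x) = 15*x² (D(x) = -3*1*(-5*x)*x = -3*(-5*x)*x = -(-15)*x² = 15*x²)
2254/D(62) + ((5*(6 + 27))/(-4237))/(-2860) = 2254/((15*62²)) + ((5*(6 + 27))/(-4237))/(-2860) = 2254/((15*3844)) + ((5*33)*(-1/4237))*(-1/2860) = 2254/57660 + (165*(-1/4237))*(-1/2860) = 2254*(1/57660) - 165/4237*(-1/2860) = 1127/28830 + 3/220324 = 124195819/3175970460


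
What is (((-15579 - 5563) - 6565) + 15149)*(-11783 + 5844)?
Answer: 74581962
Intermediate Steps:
(((-15579 - 5563) - 6565) + 15149)*(-11783 + 5844) = ((-21142 - 6565) + 15149)*(-5939) = (-27707 + 15149)*(-5939) = -12558*(-5939) = 74581962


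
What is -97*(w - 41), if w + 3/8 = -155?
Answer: 152387/8 ≈ 19048.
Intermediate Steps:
w = -1243/8 (w = -3/8 - 155 = -1243/8 ≈ -155.38)
-97*(w - 41) = -97*(-1243/8 - 41) = -97*(-1571/8) = 152387/8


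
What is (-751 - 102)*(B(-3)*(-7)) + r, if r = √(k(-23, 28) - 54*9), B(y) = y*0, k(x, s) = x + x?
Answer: 2*I*√133 ≈ 23.065*I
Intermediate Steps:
k(x, s) = 2*x
B(y) = 0
r = 2*I*√133 (r = √(2*(-23) - 54*9) = √(-46 - 486) = √(-532) = 2*I*√133 ≈ 23.065*I)
(-751 - 102)*(B(-3)*(-7)) + r = (-751 - 102)*(0*(-7)) + 2*I*√133 = -853*0 + 2*I*√133 = 0 + 2*I*√133 = 2*I*√133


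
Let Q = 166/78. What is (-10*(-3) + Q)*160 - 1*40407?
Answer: -1375393/39 ≈ -35267.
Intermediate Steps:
Q = 83/39 (Q = 166*(1/78) = 83/39 ≈ 2.1282)
(-10*(-3) + Q)*160 - 1*40407 = (-10*(-3) + 83/39)*160 - 1*40407 = (30 + 83/39)*160 - 40407 = (1253/39)*160 - 40407 = 200480/39 - 40407 = -1375393/39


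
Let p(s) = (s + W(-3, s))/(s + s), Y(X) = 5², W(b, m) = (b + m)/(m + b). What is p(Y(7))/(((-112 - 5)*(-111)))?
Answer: 1/24975 ≈ 4.0040e-5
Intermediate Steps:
W(b, m) = 1 (W(b, m) = (b + m)/(b + m) = 1)
Y(X) = 25
p(s) = (1 + s)/(2*s) (p(s) = (s + 1)/(s + s) = (1 + s)/((2*s)) = (1 + s)*(1/(2*s)) = (1 + s)/(2*s))
p(Y(7))/(((-112 - 5)*(-111))) = ((½)*(1 + 25)/25)/(((-112 - 5)*(-111))) = ((½)*(1/25)*26)/((-117*(-111))) = (13/25)/12987 = (13/25)*(1/12987) = 1/24975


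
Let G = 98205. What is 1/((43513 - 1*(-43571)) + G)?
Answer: 1/185289 ≈ 5.3970e-6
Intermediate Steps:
1/((43513 - 1*(-43571)) + G) = 1/((43513 - 1*(-43571)) + 98205) = 1/((43513 + 43571) + 98205) = 1/(87084 + 98205) = 1/185289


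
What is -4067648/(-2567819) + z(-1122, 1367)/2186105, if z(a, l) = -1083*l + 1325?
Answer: 5094152106656/5613521954995 ≈ 0.90748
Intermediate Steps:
z(a, l) = 1325 - 1083*l
-4067648/(-2567819) + z(-1122, 1367)/2186105 = -4067648/(-2567819) + (1325 - 1083*1367)/2186105 = -4067648*(-1/2567819) + (1325 - 1480461)*(1/2186105) = 4067648/2567819 - 1479136*1/2186105 = 4067648/2567819 - 1479136/2186105 = 5094152106656/5613521954995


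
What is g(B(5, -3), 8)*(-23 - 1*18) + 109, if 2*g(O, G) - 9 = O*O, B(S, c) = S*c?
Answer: -4688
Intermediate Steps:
g(O, G) = 9/2 + O²/2 (g(O, G) = 9/2 + (O*O)/2 = 9/2 + O²/2)
g(B(5, -3), 8)*(-23 - 1*18) + 109 = (9/2 + (5*(-3))²/2)*(-23 - 1*18) + 109 = (9/2 + (½)*(-15)²)*(-23 - 18) + 109 = (9/2 + (½)*225)*(-41) + 109 = (9/2 + 225/2)*(-41) + 109 = 117*(-41) + 109 = -4797 + 109 = -4688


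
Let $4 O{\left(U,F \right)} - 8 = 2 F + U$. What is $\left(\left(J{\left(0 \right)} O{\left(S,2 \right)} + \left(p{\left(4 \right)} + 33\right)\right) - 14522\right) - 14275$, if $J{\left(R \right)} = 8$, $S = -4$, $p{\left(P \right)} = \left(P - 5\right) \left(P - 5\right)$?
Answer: $-28747$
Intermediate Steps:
$p{\left(P \right)} = \left(-5 + P\right)^{2}$ ($p{\left(P \right)} = \left(-5 + P\right) \left(-5 + P\right) = \left(-5 + P\right)^{2}$)
$O{\left(U,F \right)} = 2 + \frac{F}{2} + \frac{U}{4}$ ($O{\left(U,F \right)} = 2 + \frac{2 F + U}{4} = 2 + \frac{U + 2 F}{4} = 2 + \left(\frac{F}{2} + \frac{U}{4}\right) = 2 + \frac{F}{2} + \frac{U}{4}$)
$\left(\left(J{\left(0 \right)} O{\left(S,2 \right)} + \left(p{\left(4 \right)} + 33\right)\right) - 14522\right) - 14275 = \left(\left(8 \left(2 + \frac{1}{2} \cdot 2 + \frac{1}{4} \left(-4\right)\right) + \left(\left(-5 + 4\right)^{2} + 33\right)\right) - 14522\right) - 14275 = \left(\left(8 \left(2 + 1 - 1\right) + \left(\left(-1\right)^{2} + 33\right)\right) - 14522\right) - 14275 = \left(\left(8 \cdot 2 + \left(1 + 33\right)\right) - 14522\right) - 14275 = \left(\left(16 + 34\right) - 14522\right) - 14275 = \left(50 - 14522\right) - 14275 = -14472 - 14275 = -28747$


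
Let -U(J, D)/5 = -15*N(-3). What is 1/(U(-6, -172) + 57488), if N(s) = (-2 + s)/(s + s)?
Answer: 2/115101 ≈ 1.7376e-5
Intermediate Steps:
N(s) = (-2 + s)/(2*s) (N(s) = (-2 + s)/((2*s)) = (-2 + s)*(1/(2*s)) = (-2 + s)/(2*s))
U(J, D) = 125/2 (U(J, D) = -(-75)*(½)*(-2 - 3)/(-3) = -(-75)*(½)*(-⅓)*(-5) = -(-75)*5/6 = -5*(-25/2) = 125/2)
1/(U(-6, -172) + 57488) = 1/(125/2 + 57488) = 1/(115101/2) = 2/115101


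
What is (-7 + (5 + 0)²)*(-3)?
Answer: -54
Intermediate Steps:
(-7 + (5 + 0)²)*(-3) = (-7 + 5²)*(-3) = (-7 + 25)*(-3) = 18*(-3) = -54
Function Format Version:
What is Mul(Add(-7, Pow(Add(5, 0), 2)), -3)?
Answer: -54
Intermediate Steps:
Mul(Add(-7, Pow(Add(5, 0), 2)), -3) = Mul(Add(-7, Pow(5, 2)), -3) = Mul(Add(-7, 25), -3) = Mul(18, -3) = -54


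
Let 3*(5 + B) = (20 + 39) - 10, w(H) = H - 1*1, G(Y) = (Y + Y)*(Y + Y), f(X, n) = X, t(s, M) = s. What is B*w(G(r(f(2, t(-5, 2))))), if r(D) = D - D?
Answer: -34/3 ≈ -11.333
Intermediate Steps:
r(D) = 0
G(Y) = 4*Y**2 (G(Y) = (2*Y)*(2*Y) = 4*Y**2)
w(H) = -1 + H (w(H) = H - 1 = -1 + H)
B = 34/3 (B = -5 + ((20 + 39) - 10)/3 = -5 + (59 - 10)/3 = -5 + (1/3)*49 = -5 + 49/3 = 34/3 ≈ 11.333)
B*w(G(r(f(2, t(-5, 2))))) = 34*(-1 + 4*0**2)/3 = 34*(-1 + 4*0)/3 = 34*(-1 + 0)/3 = (34/3)*(-1) = -34/3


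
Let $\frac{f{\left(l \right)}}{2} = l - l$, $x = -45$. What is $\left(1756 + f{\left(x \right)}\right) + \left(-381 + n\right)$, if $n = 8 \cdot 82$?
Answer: $2031$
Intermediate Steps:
$f{\left(l \right)} = 0$ ($f{\left(l \right)} = 2 \left(l - l\right) = 2 \cdot 0 = 0$)
$n = 656$
$\left(1756 + f{\left(x \right)}\right) + \left(-381 + n\right) = \left(1756 + 0\right) + \left(-381 + 656\right) = 1756 + 275 = 2031$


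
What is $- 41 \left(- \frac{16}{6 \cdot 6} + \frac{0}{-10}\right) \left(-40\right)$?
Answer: $- \frac{6560}{9} \approx -728.89$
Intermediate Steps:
$- 41 \left(- \frac{16}{6 \cdot 6} + \frac{0}{-10}\right) \left(-40\right) = - 41 \left(- \frac{16}{36} + 0 \left(- \frac{1}{10}\right)\right) \left(-40\right) = - 41 \left(\left(-16\right) \frac{1}{36} + 0\right) \left(-40\right) = - 41 \left(- \frac{4}{9} + 0\right) \left(-40\right) = \left(-41\right) \left(- \frac{4}{9}\right) \left(-40\right) = \frac{164}{9} \left(-40\right) = - \frac{6560}{9}$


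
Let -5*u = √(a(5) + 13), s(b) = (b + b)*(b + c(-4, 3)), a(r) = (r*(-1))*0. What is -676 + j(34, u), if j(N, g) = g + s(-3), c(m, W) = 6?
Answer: -694 - √13/5 ≈ -694.72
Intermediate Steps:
a(r) = 0 (a(r) = -r*0 = 0)
s(b) = 2*b*(6 + b) (s(b) = (b + b)*(b + 6) = (2*b)*(6 + b) = 2*b*(6 + b))
u = -√13/5 (u = -√(0 + 13)/5 = -√13/5 ≈ -0.72111)
j(N, g) = -18 + g (j(N, g) = g + 2*(-3)*(6 - 3) = g + 2*(-3)*3 = g - 18 = -18 + g)
-676 + j(34, u) = -676 + (-18 - √13/5) = -694 - √13/5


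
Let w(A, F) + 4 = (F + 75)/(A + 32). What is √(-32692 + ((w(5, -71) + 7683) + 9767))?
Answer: I*√20871626/37 ≈ 123.47*I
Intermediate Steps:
w(A, F) = -4 + (75 + F)/(32 + A) (w(A, F) = -4 + (F + 75)/(A + 32) = -4 + (75 + F)/(32 + A))
√(-32692 + ((w(5, -71) + 7683) + 9767)) = √(-32692 + (((-53 - 71 - 4*5)/(32 + 5) + 7683) + 9767)) = √(-32692 + (((-53 - 71 - 20)/37 + 7683) + 9767)) = √(-32692 + (((1/37)*(-144) + 7683) + 9767)) = √(-32692 + ((-144/37 + 7683) + 9767)) = √(-32692 + (284127/37 + 9767)) = √(-32692 + 645506/37) = √(-564098/37) = I*√20871626/37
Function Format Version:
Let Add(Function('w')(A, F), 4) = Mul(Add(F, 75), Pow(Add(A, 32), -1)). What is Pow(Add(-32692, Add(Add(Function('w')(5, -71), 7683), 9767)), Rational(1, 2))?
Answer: Mul(Rational(1, 37), I, Pow(20871626, Rational(1, 2))) ≈ Mul(123.47, I)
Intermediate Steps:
Function('w')(A, F) = Add(-4, Mul(Pow(Add(32, A), -1), Add(75, F))) (Function('w')(A, F) = Add(-4, Mul(Add(F, 75), Pow(Add(A, 32), -1))) = Add(-4, Mul(Add(75, F), Pow(Add(32, A), -1))) = Add(-4, Mul(Pow(Add(32, A), -1), Add(75, F))))
Pow(Add(-32692, Add(Add(Function('w')(5, -71), 7683), 9767)), Rational(1, 2)) = Pow(Add(-32692, Add(Add(Mul(Pow(Add(32, 5), -1), Add(-53, -71, Mul(-4, 5))), 7683), 9767)), Rational(1, 2)) = Pow(Add(-32692, Add(Add(Mul(Pow(37, -1), Add(-53, -71, -20)), 7683), 9767)), Rational(1, 2)) = Pow(Add(-32692, Add(Add(Mul(Rational(1, 37), -144), 7683), 9767)), Rational(1, 2)) = Pow(Add(-32692, Add(Add(Rational(-144, 37), 7683), 9767)), Rational(1, 2)) = Pow(Add(-32692, Add(Rational(284127, 37), 9767)), Rational(1, 2)) = Pow(Add(-32692, Rational(645506, 37)), Rational(1, 2)) = Pow(Rational(-564098, 37), Rational(1, 2)) = Mul(Rational(1, 37), I, Pow(20871626, Rational(1, 2)))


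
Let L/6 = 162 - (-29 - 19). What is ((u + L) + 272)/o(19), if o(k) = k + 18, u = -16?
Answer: 1516/37 ≈ 40.973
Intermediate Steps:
L = 1260 (L = 6*(162 - (-29 - 19)) = 6*(162 - 1*(-48)) = 6*(162 + 48) = 6*210 = 1260)
o(k) = 18 + k
((u + L) + 272)/o(19) = ((-16 + 1260) + 272)/(18 + 19) = (1244 + 272)/37 = 1516*(1/37) = 1516/37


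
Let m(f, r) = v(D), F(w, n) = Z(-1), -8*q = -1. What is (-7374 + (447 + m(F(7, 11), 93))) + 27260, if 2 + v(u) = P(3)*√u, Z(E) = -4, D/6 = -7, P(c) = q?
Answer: 20331 + I*√42/8 ≈ 20331.0 + 0.81009*I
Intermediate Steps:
q = ⅛ (q = -⅛*(-1) = ⅛ ≈ 0.12500)
P(c) = ⅛
D = -42 (D = 6*(-7) = -42)
F(w, n) = -4
v(u) = -2 + √u/8
m(f, r) = -2 + I*√42/8 (m(f, r) = -2 + √(-42)/8 = -2 + (I*√42)/8 = -2 + I*√42/8)
(-7374 + (447 + m(F(7, 11), 93))) + 27260 = (-7374 + (447 + (-2 + I*√42/8))) + 27260 = (-7374 + (445 + I*√42/8)) + 27260 = (-6929 + I*√42/8) + 27260 = 20331 + I*√42/8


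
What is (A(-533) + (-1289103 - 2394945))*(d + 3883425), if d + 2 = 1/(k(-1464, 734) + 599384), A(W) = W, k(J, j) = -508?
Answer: -8569188884322226969/598876 ≈ -1.4309e+13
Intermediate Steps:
d = -1197751/598876 (d = -2 + 1/(-508 + 599384) = -2 + 1/598876 = -1197751/598876 ≈ -2.0000)
(A(-533) + (-1289103 - 2394945))*(d + 3883425) = (-533 + (-1289103 - 2394945))*(-1197751/598876 + 3883425) = (-533 - 3684048)*(2325688832549/598876) = -3684581*2325688832549/598876 = -8569188884322226969/598876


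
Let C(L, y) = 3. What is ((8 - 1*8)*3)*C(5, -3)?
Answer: 0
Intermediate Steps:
((8 - 1*8)*3)*C(5, -3) = ((8 - 1*8)*3)*3 = ((8 - 8)*3)*3 = (0*3)*3 = 0*3 = 0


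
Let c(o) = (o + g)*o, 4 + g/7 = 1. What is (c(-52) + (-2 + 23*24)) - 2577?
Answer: 1769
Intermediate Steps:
g = -21 (g = -28 + 7*1 = -28 + 7 = -21)
c(o) = o*(-21 + o) (c(o) = (o - 21)*o = (-21 + o)*o = o*(-21 + o))
(c(-52) + (-2 + 23*24)) - 2577 = (-52*(-21 - 52) + (-2 + 23*24)) - 2577 = (-52*(-73) + (-2 + 552)) - 2577 = (3796 + 550) - 2577 = 4346 - 2577 = 1769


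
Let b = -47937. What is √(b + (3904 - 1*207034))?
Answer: I*√251067 ≈ 501.07*I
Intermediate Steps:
√(b + (3904 - 1*207034)) = √(-47937 + (3904 - 1*207034)) = √(-47937 + (3904 - 207034)) = √(-47937 - 203130) = √(-251067) = I*√251067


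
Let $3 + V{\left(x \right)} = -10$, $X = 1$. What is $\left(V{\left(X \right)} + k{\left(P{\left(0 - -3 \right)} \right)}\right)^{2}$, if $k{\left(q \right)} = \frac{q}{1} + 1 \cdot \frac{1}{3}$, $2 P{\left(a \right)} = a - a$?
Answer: $\frac{1444}{9} \approx 160.44$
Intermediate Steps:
$V{\left(x \right)} = -13$ ($V{\left(x \right)} = -3 - 10 = -13$)
$P{\left(a \right)} = 0$ ($P{\left(a \right)} = \frac{a - a}{2} = \frac{1}{2} \cdot 0 = 0$)
$k{\left(q \right)} = \frac{1}{3} + q$ ($k{\left(q \right)} = q 1 + 1 \cdot \frac{1}{3} = q + \frac{1}{3} = \frac{1}{3} + q$)
$\left(V{\left(X \right)} + k{\left(P{\left(0 - -3 \right)} \right)}\right)^{2} = \left(-13 + \left(\frac{1}{3} + 0\right)\right)^{2} = \left(-13 + \frac{1}{3}\right)^{2} = \left(- \frac{38}{3}\right)^{2} = \frac{1444}{9}$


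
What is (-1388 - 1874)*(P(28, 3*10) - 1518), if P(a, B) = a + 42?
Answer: 4723376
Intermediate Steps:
P(a, B) = 42 + a
(-1388 - 1874)*(P(28, 3*10) - 1518) = (-1388 - 1874)*((42 + 28) - 1518) = -3262*(70 - 1518) = -3262*(-1448) = 4723376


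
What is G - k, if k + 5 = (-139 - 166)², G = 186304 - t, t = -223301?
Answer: 316585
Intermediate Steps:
G = 409605 (G = 186304 - 1*(-223301) = 186304 + 223301 = 409605)
k = 93020 (k = -5 + (-139 - 166)² = -5 + (-305)² = -5 + 93025 = 93020)
G - k = 409605 - 1*93020 = 409605 - 93020 = 316585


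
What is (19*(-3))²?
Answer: 3249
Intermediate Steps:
(19*(-3))² = (-57)² = 3249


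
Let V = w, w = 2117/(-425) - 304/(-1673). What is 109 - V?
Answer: 80914266/711025 ≈ 113.80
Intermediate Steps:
w = -3412541/711025 (w = 2117*(-1/425) - 304*(-1/1673) = -2117/425 + 304/1673 = -3412541/711025 ≈ -4.7995)
V = -3412541/711025 ≈ -4.7995
109 - V = 109 - 1*(-3412541/711025) = 109 + 3412541/711025 = 80914266/711025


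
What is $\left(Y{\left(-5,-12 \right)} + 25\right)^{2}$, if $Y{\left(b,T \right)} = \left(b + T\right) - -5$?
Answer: $169$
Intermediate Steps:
$Y{\left(b,T \right)} = 5 + T + b$ ($Y{\left(b,T \right)} = \left(T + b\right) + 5 = 5 + T + b$)
$\left(Y{\left(-5,-12 \right)} + 25\right)^{2} = \left(\left(5 - 12 - 5\right) + 25\right)^{2} = \left(-12 + 25\right)^{2} = 13^{2} = 169$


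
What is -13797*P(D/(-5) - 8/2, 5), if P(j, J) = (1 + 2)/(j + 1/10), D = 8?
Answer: 82782/11 ≈ 7525.6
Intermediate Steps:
P(j, J) = 3/(⅒ + j) (P(j, J) = 3/(j + ⅒) = 3/(⅒ + j))
-13797*P(D/(-5) - 8/2, 5) = -413910/(1 + 10*(8/(-5) - 8/2)) = -413910/(1 + 10*(8*(-⅕) - 8*½)) = -413910/(1 + 10*(-8/5 - 4)) = -413910/(1 + 10*(-28/5)) = -413910/(1 - 56) = -413910/(-55) = -413910*(-1)/55 = -13797*(-6/11) = 82782/11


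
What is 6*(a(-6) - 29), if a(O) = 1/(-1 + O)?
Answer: -1224/7 ≈ -174.86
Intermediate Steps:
6*(a(-6) - 29) = 6*(1/(-1 - 6) - 29) = 6*(1/(-7) - 29) = 6*(-⅐ - 29) = 6*(-204/7) = -1224/7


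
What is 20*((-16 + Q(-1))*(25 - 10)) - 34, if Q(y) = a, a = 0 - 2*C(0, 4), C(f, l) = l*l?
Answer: -14434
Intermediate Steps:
C(f, l) = l**2
a = -32 (a = 0 - 2*4**2 = 0 - 2*16 = 0 - 32 = -32)
Q(y) = -32
20*((-16 + Q(-1))*(25 - 10)) - 34 = 20*((-16 - 32)*(25 - 10)) - 34 = 20*(-48*15) - 34 = 20*(-720) - 34 = -14400 - 34 = -14434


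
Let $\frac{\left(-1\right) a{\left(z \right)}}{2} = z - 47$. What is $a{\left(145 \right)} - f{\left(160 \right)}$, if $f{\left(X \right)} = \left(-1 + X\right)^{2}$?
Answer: $-25477$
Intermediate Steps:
$a{\left(z \right)} = 94 - 2 z$ ($a{\left(z \right)} = - 2 \left(z - 47\right) = - 2 \left(-47 + z\right) = 94 - 2 z$)
$a{\left(145 \right)} - f{\left(160 \right)} = \left(94 - 290\right) - \left(-1 + 160\right)^{2} = \left(94 - 290\right) - 159^{2} = -196 - 25281 = -25477$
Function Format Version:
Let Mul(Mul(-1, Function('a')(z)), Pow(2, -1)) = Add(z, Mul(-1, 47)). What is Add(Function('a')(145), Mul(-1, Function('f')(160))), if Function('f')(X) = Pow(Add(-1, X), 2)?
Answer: -25477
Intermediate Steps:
Function('a')(z) = Add(94, Mul(-2, z)) (Function('a')(z) = Mul(-2, Add(z, Mul(-1, 47))) = Mul(-2, Add(z, -47)) = Mul(-2, Add(-47, z)) = Add(94, Mul(-2, z)))
Add(Function('a')(145), Mul(-1, Function('f')(160))) = Add(Add(94, Mul(-2, 145)), Mul(-1, Pow(Add(-1, 160), 2))) = Add(Add(94, -290), Mul(-1, Pow(159, 2))) = Add(-196, Mul(-1, 25281)) = Add(-196, -25281) = -25477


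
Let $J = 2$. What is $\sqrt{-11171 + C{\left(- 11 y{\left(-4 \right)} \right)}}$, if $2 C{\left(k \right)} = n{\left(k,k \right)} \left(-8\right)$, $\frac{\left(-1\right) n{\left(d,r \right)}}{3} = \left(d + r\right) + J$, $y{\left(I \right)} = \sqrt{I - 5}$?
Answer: $\sqrt{-11147 - 792 i} \approx 3.7484 - 105.65 i$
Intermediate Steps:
$y{\left(I \right)} = \sqrt{-5 + I}$
$n{\left(d,r \right)} = -6 - 3 d - 3 r$ ($n{\left(d,r \right)} = - 3 \left(\left(d + r\right) + 2\right) = - 3 \left(2 + d + r\right) = -6 - 3 d - 3 r$)
$C{\left(k \right)} = 24 + 24 k$ ($C{\left(k \right)} = \frac{\left(-6 - 3 k - 3 k\right) \left(-8\right)}{2} = \frac{\left(-6 - 6 k\right) \left(-8\right)}{2} = \frac{48 + 48 k}{2} = 24 + 24 k$)
$\sqrt{-11171 + C{\left(- 11 y{\left(-4 \right)} \right)}} = \sqrt{-11171 + \left(24 + 24 \left(- 11 \sqrt{-5 - 4}\right)\right)} = \sqrt{-11171 + \left(24 + 24 \left(- 11 \sqrt{-9}\right)\right)} = \sqrt{-11171 + \left(24 + 24 \left(- 11 \cdot 3 i\right)\right)} = \sqrt{-11171 + \left(24 + 24 \left(- 33 i\right)\right)} = \sqrt{-11171 + \left(24 - 792 i\right)} = \sqrt{-11147 - 792 i}$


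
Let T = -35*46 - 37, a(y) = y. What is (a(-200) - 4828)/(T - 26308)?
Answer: 5028/27955 ≈ 0.17986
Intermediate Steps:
T = -1647 (T = -1610 - 37 = -1647)
(a(-200) - 4828)/(T - 26308) = (-200 - 4828)/(-1647 - 26308) = -5028/(-27955) = -5028*(-1/27955) = 5028/27955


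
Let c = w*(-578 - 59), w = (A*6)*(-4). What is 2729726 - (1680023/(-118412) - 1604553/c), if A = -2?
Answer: 117654912344261/43101968 ≈ 2.7297e+6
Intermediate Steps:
w = 48 (w = -2*6*(-4) = -12*(-4) = 48)
c = -30576 (c = 48*(-578 - 59) = 48*(-637) = -30576)
2729726 - (1680023/(-118412) - 1604553/c) = 2729726 - (1680023/(-118412) - 1604553/(-30576)) = 2729726 - (1680023*(-1/118412) - 1604553*(-1/30576)) = 2729726 - (-1680023/118412 + 534851/10192) = 2729726 - 1*1650356507/43101968 = 2729726 - 1650356507/43101968 = 117654912344261/43101968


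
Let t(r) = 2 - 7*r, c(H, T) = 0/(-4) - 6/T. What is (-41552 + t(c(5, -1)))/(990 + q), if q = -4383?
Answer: 13864/1131 ≈ 12.258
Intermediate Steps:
c(H, T) = -6/T (c(H, T) = 0*(-1/4) - 6/T = 0 - 6/T = -6/T)
(-41552 + t(c(5, -1)))/(990 + q) = (-41552 + (2 - (-42)/(-1)))/(990 - 4383) = (-41552 + (2 - (-42)*(-1)))/(-3393) = (-41552 + (2 - 7*6))*(-1/3393) = (-41552 + (2 - 42))*(-1/3393) = (-41552 - 40)*(-1/3393) = -41592*(-1/3393) = 13864/1131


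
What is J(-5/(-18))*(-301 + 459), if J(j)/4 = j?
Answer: 1580/9 ≈ 175.56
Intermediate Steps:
J(j) = 4*j
J(-5/(-18))*(-301 + 459) = (4*(-5/(-18)))*(-301 + 459) = (4*(-5*(-1/18)))*158 = (4*(5/18))*158 = (10/9)*158 = 1580/9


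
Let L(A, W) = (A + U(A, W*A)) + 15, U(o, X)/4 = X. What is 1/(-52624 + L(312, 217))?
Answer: 1/218519 ≈ 4.5763e-6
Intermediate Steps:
U(o, X) = 4*X
L(A, W) = 15 + A + 4*A*W (L(A, W) = (A + 4*(W*A)) + 15 = (A + 4*(A*W)) + 15 = (A + 4*A*W) + 15 = 15 + A + 4*A*W)
1/(-52624 + L(312, 217)) = 1/(-52624 + (15 + 312 + 4*312*217)) = 1/(-52624 + (15 + 312 + 270816)) = 1/(-52624 + 271143) = 1/218519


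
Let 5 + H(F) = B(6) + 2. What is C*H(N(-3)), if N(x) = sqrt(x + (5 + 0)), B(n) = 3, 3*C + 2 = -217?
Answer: 0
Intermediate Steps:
C = -73 (C = -2/3 + (1/3)*(-217) = -2/3 - 217/3 = -73)
N(x) = sqrt(5 + x) (N(x) = sqrt(x + 5) = sqrt(5 + x))
H(F) = 0 (H(F) = -5 + (3 + 2) = -5 + 5 = 0)
C*H(N(-3)) = -73*0 = 0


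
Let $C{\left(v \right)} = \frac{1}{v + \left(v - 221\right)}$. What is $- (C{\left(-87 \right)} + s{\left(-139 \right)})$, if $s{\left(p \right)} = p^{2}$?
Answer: $- \frac{7631794}{395} \approx -19321.0$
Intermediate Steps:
$C{\left(v \right)} = \frac{1}{-221 + 2 v}$ ($C{\left(v \right)} = \frac{1}{v + \left(-221 + v\right)} = \frac{1}{-221 + 2 v}$)
$- (C{\left(-87 \right)} + s{\left(-139 \right)}) = - (\frac{1}{-221 + 2 \left(-87\right)} + \left(-139\right)^{2}) = - (\frac{1}{-221 - 174} + 19321) = - (\frac{1}{-395} + 19321) = - (- \frac{1}{395} + 19321) = \left(-1\right) \frac{7631794}{395} = - \frac{7631794}{395}$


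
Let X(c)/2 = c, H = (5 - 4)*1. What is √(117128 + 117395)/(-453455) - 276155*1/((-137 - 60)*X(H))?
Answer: 276155/394 - √234523/453455 ≈ 700.90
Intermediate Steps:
H = 1 (H = 1*1 = 1)
X(c) = 2*c
√(117128 + 117395)/(-453455) - 276155*1/((-137 - 60)*X(H)) = √(117128 + 117395)/(-453455) - 276155*1/(2*(-137 - 60)) = √234523*(-1/453455) - 276155/((-197*2)) = -√234523/453455 - 276155/(-394) = -√234523/453455 - 276155*(-1/394) = -√234523/453455 + 276155/394 = 276155/394 - √234523/453455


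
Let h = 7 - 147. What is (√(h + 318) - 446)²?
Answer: (446 - √178)² ≈ 1.8719e+5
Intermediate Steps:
h = -140
(√(h + 318) - 446)² = (√(-140 + 318) - 446)² = (√178 - 446)² = (-446 + √178)²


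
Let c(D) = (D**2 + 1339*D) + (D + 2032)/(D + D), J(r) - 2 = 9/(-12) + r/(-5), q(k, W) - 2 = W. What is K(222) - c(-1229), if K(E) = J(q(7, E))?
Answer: 3321907771/24580 ≈ 1.3515e+5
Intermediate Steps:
q(k, W) = 2 + W
J(r) = 5/4 - r/5 (J(r) = 2 + (9/(-12) + r/(-5)) = 2 + (9*(-1/12) + r*(-1/5)) = 2 + (-3/4 - r/5) = 5/4 - r/5)
K(E) = 17/20 - E/5 (K(E) = 5/4 - (2 + E)/5 = 5/4 + (-2/5 - E/5) = 17/20 - E/5)
c(D) = D**2 + 1339*D + (2032 + D)/(2*D) (c(D) = (D**2 + 1339*D) + (2032 + D)/((2*D)) = (D**2 + 1339*D) + (2032 + D)*(1/(2*D)) = (D**2 + 1339*D) + (2032 + D)/(2*D) = D**2 + 1339*D + (2032 + D)/(2*D))
K(222) - c(-1229) = (17/20 - 1/5*222) - (1/2 + (-1229)**2 + 1016/(-1229) + 1339*(-1229)) = (17/20 - 222/5) - (1/2 + 1510441 + 1016*(-1/1229) - 1645631) = -871/20 - (1/2 + 1510441 - 1016/1229 - 1645631) = -871/20 - 1*(-332297823/2458) = -871/20 + 332297823/2458 = 3321907771/24580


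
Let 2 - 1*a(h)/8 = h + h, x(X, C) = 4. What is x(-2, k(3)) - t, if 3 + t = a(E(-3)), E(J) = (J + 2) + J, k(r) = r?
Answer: -73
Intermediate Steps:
E(J) = 2 + 2*J (E(J) = (2 + J) + J = 2 + 2*J)
a(h) = 16 - 16*h (a(h) = 16 - 8*(h + h) = 16 - 16*h)
t = 77 (t = -3 + (16 - 16*(2 + 2*(-3))) = -3 + (16 - 16*(2 - 6)) = -3 + (16 - 16*(-4)) = -3 + (16 + 64) = -3 + 80 = 77)
x(-2, k(3)) - t = 4 - 1*77 = 4 - 77 = -73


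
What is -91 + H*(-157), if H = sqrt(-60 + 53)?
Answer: -91 - 157*I*sqrt(7) ≈ -91.0 - 415.38*I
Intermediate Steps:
H = I*sqrt(7) (H = sqrt(-7) = I*sqrt(7) ≈ 2.6458*I)
-91 + H*(-157) = -91 + (I*sqrt(7))*(-157) = -91 - 157*I*sqrt(7)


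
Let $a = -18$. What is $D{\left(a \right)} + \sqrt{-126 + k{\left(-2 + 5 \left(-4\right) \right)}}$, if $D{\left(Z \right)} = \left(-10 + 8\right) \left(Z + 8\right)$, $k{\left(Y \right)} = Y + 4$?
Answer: $20 + 12 i \approx 20.0 + 12.0 i$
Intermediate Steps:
$k{\left(Y \right)} = 4 + Y$
$D{\left(Z \right)} = -16 - 2 Z$ ($D{\left(Z \right)} = - 2 \left(8 + Z\right) = -16 - 2 Z$)
$D{\left(a \right)} + \sqrt{-126 + k{\left(-2 + 5 \left(-4\right) \right)}} = \left(-16 - -36\right) + \sqrt{-126 + \left(4 + \left(-2 + 5 \left(-4\right)\right)\right)} = \left(-16 + 36\right) + \sqrt{-126 + \left(4 - 22\right)} = 20 + \sqrt{-126 + \left(4 - 22\right)} = 20 + \sqrt{-126 - 18} = 20 + \sqrt{-144} = 20 + 12 i$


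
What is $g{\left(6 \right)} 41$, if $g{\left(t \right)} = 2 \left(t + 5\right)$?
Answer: $902$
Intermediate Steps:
$g{\left(t \right)} = 10 + 2 t$ ($g{\left(t \right)} = 2 \left(5 + t\right) = 10 + 2 t$)
$g{\left(6 \right)} 41 = \left(10 + 2 \cdot 6\right) 41 = \left(10 + 12\right) 41 = 22 \cdot 41 = 902$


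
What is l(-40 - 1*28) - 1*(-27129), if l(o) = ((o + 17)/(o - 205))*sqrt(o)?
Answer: 27129 + 34*I*sqrt(17)/91 ≈ 27129.0 + 1.5405*I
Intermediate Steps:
l(o) = sqrt(o)*(17 + o)/(-205 + o) (l(o) = ((17 + o)/(-205 + o))*sqrt(o) = sqrt(o)*(17 + o)/(-205 + o))
l(-40 - 1*28) - 1*(-27129) = sqrt(-40 - 1*28)*(17 + (-40 - 1*28))/(-205 + (-40 - 1*28)) - 1*(-27129) = sqrt(-40 - 28)*(17 + (-40 - 28))/(-205 + (-40 - 28)) + 27129 = sqrt(-68)*(17 - 68)/(-205 - 68) + 27129 = (2*I*sqrt(17))*(-51)/(-273) + 27129 = (2*I*sqrt(17))*(-1/273)*(-51) + 27129 = 34*I*sqrt(17)/91 + 27129 = 27129 + 34*I*sqrt(17)/91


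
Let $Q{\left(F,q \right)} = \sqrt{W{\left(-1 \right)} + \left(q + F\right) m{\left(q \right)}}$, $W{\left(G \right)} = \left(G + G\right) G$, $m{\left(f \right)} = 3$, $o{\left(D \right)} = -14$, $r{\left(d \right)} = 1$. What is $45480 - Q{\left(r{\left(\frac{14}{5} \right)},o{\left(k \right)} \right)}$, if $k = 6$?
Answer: $45480 - i \sqrt{37} \approx 45480.0 - 6.0828 i$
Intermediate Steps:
$W{\left(G \right)} = 2 G^{2}$ ($W{\left(G \right)} = 2 G G = 2 G^{2}$)
$Q{\left(F,q \right)} = \sqrt{2 + 3 F + 3 q}$ ($Q{\left(F,q \right)} = \sqrt{2 \left(-1\right)^{2} + \left(q + F\right) 3} = \sqrt{2 \cdot 1 + \left(F + q\right) 3} = \sqrt{2 + \left(3 F + 3 q\right)} = \sqrt{2 + 3 F + 3 q}$)
$45480 - Q{\left(r{\left(\frac{14}{5} \right)},o{\left(k \right)} \right)} = 45480 - \sqrt{2 + 3 \cdot 1 + 3 \left(-14\right)} = 45480 - \sqrt{2 + 3 - 42} = 45480 - \sqrt{-37} = 45480 - i \sqrt{37}$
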